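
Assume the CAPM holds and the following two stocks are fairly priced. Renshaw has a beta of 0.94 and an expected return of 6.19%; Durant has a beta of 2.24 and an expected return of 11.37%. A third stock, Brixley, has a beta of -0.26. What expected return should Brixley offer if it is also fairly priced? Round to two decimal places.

MRP (SML slope) = (11.37% − 6.19%) / (2.24 − 0.94) = 5.18% / 1.30 = 3.9846%
R_f (intercept) = 6.19% − 0.94 × 3.9846% = 2.4445%
E(R_Brixley) = R_f + β × MRP = 2.4445% + -0.26 × 3.9846% = 1.41%

1.41%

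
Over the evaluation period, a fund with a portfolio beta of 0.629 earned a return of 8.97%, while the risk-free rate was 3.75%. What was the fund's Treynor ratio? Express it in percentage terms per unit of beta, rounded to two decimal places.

Treynor = (R_P − R_f) / β_P = (8.97% − 3.75%) / 0.6290 = 5.22% / 0.6290 = 8.30%

8.30%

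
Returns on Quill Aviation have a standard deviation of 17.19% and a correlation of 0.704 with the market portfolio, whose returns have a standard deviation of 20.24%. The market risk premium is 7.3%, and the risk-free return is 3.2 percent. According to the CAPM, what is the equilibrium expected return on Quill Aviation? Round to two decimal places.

7.56%

β = ρ × σ_i / σ_m = 0.704 × 17.19% / 20.24% = 0.5979
E(R) = 3.2% + 0.5979 × 7.3% = 7.56%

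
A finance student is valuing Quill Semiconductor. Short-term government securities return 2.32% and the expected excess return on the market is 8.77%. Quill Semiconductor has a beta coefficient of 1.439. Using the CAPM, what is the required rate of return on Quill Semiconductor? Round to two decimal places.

14.94%

E(R) = R_f + β × MRP = 2.32% + 1.439 × 8.77% = 14.94%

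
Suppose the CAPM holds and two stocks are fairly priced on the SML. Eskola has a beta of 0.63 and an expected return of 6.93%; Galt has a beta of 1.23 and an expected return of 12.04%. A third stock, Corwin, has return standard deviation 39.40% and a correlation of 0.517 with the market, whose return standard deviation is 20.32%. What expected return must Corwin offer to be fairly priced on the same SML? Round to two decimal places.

10.10%

MRP = (12.04% − 6.93%) / (1.23 − 0.63) = 8.5167%
R_f = 6.93% − 0.63 × 8.5167% = 1.5645%
β_Corwin = ρ·σ_i/σ_m = 0.517 × 39.40 / 20.32 = 1.0025
E(R_Corwin) = R_f + β × MRP = 1.5645% + 1.0025 × 8.5167% = 10.10%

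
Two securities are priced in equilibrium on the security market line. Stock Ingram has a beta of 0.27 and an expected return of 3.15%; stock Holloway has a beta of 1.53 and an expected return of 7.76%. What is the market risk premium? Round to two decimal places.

Both satisfy E(R) = R_f + β·MRP, so the slope of the SML is
MRP = (7.76% − 3.15%) / (1.53 − 0.27) = 4.61% / 1.26 = 3.6587%

3.66%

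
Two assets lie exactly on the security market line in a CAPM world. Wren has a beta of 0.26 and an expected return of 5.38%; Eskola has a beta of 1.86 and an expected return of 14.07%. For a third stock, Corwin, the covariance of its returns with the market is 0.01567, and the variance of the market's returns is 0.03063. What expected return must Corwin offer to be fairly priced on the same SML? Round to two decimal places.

MRP = (14.07% − 5.38%) / (1.86 − 0.26) = 5.4313%
R_f = 5.38% − 0.26 × 5.4313% = 3.9679%
β_Corwin = Cov / Var(R_m) = 0.01567 / 0.03063 = 0.5116
E(R_Corwin) = R_f + β × MRP = 3.9679% + 0.5116 × 5.4313% = 6.75%

6.75%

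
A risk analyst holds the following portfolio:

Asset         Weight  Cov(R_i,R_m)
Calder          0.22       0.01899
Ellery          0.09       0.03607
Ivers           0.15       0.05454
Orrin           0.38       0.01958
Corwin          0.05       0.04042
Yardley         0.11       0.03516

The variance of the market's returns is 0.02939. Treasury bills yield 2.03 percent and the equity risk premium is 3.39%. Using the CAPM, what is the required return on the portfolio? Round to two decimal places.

5.37%

β_Calder = 0.01899 / 0.02939 = 0.6461
β_Ellery = 0.03607 / 0.02939 = 1.2273
β_Ivers = 0.05454 / 0.02939 = 1.8557
β_Orrin = 0.01958 / 0.02939 = 0.6662
β_Corwin = 0.04042 / 0.02939 = 1.3753
β_Yardley = 0.03516 / 0.02939 = 1.1963
β_P = Σ w_i β_i = 0.22×0.6461 + 0.09×1.2273 + 0.15×1.8557 + 0.38×0.6662 + 0.05×1.3753 + 0.11×1.1963 = 0.9845
E(R_P) = R_f + β_P × MRP = 2.03% + 0.9845 × 3.39% = 5.37%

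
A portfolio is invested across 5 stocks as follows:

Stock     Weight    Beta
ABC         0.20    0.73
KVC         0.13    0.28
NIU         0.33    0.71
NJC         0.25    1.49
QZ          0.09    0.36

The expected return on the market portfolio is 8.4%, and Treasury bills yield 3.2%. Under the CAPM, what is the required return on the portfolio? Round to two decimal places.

7.47%

β_P = Σ w_i β_i = 0.20×0.73 + 0.13×0.28 + 0.33×0.71 + 0.25×1.49 + 0.09×0.36 = 0.8216
MRP = 8.4% − 3.2% = 5.20%
E(R_P) = R_f + β_P × MRP = 3.2% + 0.8216 × 5.2% = 7.47%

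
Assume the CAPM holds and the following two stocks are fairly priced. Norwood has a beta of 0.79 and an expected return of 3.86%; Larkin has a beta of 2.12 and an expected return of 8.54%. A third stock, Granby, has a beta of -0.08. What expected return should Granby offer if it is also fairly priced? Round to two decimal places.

MRP (SML slope) = (8.54% − 3.86%) / (2.12 − 0.79) = 4.68% / 1.33 = 3.5188%
R_f (intercept) = 3.86% − 0.79 × 3.5188% = 1.0801%
E(R_Granby) = R_f + β × MRP = 1.0801% + -0.08 × 3.5188% = 0.80%

0.80%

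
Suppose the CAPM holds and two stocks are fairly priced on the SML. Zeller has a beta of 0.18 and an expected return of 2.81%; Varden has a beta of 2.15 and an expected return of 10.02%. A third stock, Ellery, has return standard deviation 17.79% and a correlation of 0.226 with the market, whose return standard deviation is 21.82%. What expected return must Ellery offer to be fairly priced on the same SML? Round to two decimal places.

2.83%

MRP = (10.02% − 2.81%) / (2.15 − 0.18) = 3.6599%
R_f = 2.81% − 0.18 × 3.6599% = 2.1512%
β_Ellery = ρ·σ_i/σ_m = 0.226 × 17.79 / 21.82 = 0.1843
E(R_Ellery) = R_f + β × MRP = 2.1512% + 0.1843 × 3.6599% = 2.83%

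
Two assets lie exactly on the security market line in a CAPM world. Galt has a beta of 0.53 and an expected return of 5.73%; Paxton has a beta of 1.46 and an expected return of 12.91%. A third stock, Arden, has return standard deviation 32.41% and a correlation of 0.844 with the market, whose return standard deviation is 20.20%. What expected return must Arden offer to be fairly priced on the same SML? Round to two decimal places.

12.09%

MRP = (12.91% − 5.73%) / (1.46 − 0.53) = 7.7204%
R_f = 5.73% − 0.53 × 7.7204% = 1.6382%
β_Arden = ρ·σ_i/σ_m = 0.844 × 32.41 / 20.20 = 1.3542
E(R_Arden) = R_f + β × MRP = 1.6382% + 1.3542 × 7.7204% = 12.09%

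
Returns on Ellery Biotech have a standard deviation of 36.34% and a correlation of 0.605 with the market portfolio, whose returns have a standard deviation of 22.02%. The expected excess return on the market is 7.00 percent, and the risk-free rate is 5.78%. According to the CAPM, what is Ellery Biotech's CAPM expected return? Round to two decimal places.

12.77%

β = ρ × σ_i / σ_m = 0.605 × 36.34% / 22.02% = 0.9984
E(R) = 5.78% + 0.9984 × 7.00% = 12.77%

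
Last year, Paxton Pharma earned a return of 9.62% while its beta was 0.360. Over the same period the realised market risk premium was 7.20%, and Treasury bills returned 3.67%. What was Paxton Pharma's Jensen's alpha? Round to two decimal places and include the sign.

+3.36%

CAPM benchmark = R_f + β(R_m − R_f) = 3.67% + 0.360 × 7.20% = 6.26200%
α = actual − benchmark = 9.62% − 6.26200% = +3.36%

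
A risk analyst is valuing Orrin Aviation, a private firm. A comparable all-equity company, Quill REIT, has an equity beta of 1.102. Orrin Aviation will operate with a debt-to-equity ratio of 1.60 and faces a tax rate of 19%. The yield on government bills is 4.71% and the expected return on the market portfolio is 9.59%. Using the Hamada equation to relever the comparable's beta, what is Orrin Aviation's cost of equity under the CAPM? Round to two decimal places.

β_L = β_U × [1 + (1 − t)(D/E)] = 1.102 × [1 + (1 − 0.19) × 1.60]
    = 1.102 × [1 + 0.81 × 1.60] = 1.102 × 2.2960 = 2.5302
MRP = 9.59% − 4.71% = 4.88%
E(R) = R_f + β_L × MRP = 4.71% + 2.5302 × 4.88% = 17.06%

17.06%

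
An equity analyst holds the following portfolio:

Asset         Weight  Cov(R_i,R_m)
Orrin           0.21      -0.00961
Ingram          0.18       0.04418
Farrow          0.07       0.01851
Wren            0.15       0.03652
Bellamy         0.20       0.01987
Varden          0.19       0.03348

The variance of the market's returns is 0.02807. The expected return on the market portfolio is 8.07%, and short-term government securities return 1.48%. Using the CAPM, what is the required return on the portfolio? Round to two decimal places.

6.89%

β_Orrin = -0.00961 / 0.02807 = -0.3424
β_Ingram = 0.04418 / 0.02807 = 1.5739
β_Farrow = 0.01851 / 0.02807 = 0.6594
β_Wren = 0.03652 / 0.02807 = 1.3010
β_Bellamy = 0.01987 / 0.02807 = 0.7079
β_Varden = 0.03348 / 0.02807 = 1.1927
β_P = Σ w_i β_i = 0.21×-0.3424 + 0.18×1.5739 + 0.07×0.6594 + 0.15×1.3010 + 0.20×0.7079 + 0.19×1.1927 = 0.8209
MRP = 8.07% − 1.48% = 6.59%
E(R_P) = R_f + β_P × MRP = 1.48% + 0.8209 × 6.59% = 6.89%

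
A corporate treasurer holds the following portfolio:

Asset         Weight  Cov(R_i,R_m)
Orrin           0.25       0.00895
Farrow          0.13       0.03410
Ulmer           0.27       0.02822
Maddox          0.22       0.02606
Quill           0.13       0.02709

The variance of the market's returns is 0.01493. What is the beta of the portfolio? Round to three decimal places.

β_Orrin = 0.00895 / 0.01493 = 0.5995
β_Farrow = 0.03410 / 0.01493 = 2.2840
β_Ulmer = 0.02822 / 0.01493 = 1.8902
β_Maddox = 0.02606 / 0.01493 = 1.7455
β_Quill = 0.02709 / 0.01493 = 1.8145
β_P = Σ w_i β_i = 0.25×0.5995 + 0.13×2.2840 + 0.27×1.8902 + 0.22×1.7455 + 0.13×1.8145 = 1.5770

1.577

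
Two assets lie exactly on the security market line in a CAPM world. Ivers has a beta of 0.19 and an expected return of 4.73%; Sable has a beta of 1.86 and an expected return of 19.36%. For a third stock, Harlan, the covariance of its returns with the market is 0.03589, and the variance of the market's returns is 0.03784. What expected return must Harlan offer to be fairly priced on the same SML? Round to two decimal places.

MRP = (19.36% − 4.73%) / (1.86 − 0.19) = 8.7605%
R_f = 4.73% − 0.19 × 8.7605% = 3.0655%
β_Harlan = Cov / Var(R_m) = 0.03589 / 0.03784 = 0.9485
E(R_Harlan) = R_f + β × MRP = 3.0655% + 0.9485 × 8.7605% = 11.37%

11.37%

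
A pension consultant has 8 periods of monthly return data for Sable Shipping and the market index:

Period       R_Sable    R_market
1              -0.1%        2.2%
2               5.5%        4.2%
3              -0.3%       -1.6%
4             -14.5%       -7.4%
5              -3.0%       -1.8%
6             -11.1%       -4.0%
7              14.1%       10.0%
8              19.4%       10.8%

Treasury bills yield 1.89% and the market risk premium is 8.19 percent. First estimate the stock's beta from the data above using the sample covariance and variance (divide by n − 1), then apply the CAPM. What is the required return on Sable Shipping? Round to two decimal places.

Mean R_i = (-0.1 + 5.5 − 0.3 − 14.5 − 3.0 − 11.1 + 14.1 + 19.4) / 8 = 1.2500%
Mean R_m = (2.2 + 4.2 − 1.6 − 7.4 − 1.8 − 4.0 + 10.0 + 10.8) / 8 = 1.5500%
Σ(R_i − R̄_i)(R_m − R̄_m) = 515.4800  ⇒  Cov = 515.4800 / 7 = 73.6400
Σ(R_m − R̄_m)² = 296.4600  ⇒  Var(R_m) = 296.4600 / 7 = 42.3514
β = Cov / Var(R_m) = 73.6400 / 42.3514 = 1.7388
E(R) = R_f + β × MRP = 1.89% + 1.7388 × 8.19% = 16.13%

16.13%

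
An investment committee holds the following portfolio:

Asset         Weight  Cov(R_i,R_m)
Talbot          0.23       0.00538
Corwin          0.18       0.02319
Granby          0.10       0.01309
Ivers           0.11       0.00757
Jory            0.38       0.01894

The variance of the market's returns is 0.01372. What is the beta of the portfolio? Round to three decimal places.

1.075

β_Talbot = 0.00538 / 0.01372 = 0.3921
β_Corwin = 0.02319 / 0.01372 = 1.6902
β_Granby = 0.01309 / 0.01372 = 0.9541
β_Ivers = 0.00757 / 0.01372 = 0.5517
β_Jory = 0.01894 / 0.01372 = 1.3805
β_P = Σ w_i β_i = 0.23×0.3921 + 0.18×1.6902 + 0.10×0.9541 + 0.11×0.5517 + 0.38×1.3805 = 1.0751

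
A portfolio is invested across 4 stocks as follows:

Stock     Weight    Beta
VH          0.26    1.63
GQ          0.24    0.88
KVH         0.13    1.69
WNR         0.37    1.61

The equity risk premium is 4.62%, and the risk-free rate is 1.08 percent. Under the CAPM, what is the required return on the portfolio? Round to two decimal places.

7.78%

β_P = Σ w_i β_i = 0.26×1.63 + 0.24×0.88 + 0.13×1.69 + 0.37×1.61 = 1.4504
E(R_P) = R_f + β_P × MRP = 1.08% + 1.4504 × 4.62% = 7.78%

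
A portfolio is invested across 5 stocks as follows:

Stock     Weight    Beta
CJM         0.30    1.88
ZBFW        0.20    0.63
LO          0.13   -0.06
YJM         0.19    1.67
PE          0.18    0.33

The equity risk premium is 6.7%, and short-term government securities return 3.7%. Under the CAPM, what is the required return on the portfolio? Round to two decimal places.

10.79%

β_P = Σ w_i β_i = 0.30×1.88 + 0.20×0.63 + 0.13×-0.06 + 0.19×1.67 + 0.18×0.33 = 1.0589
E(R_P) = R_f + β_P × MRP = 3.7% + 1.0589 × 6.7% = 10.79%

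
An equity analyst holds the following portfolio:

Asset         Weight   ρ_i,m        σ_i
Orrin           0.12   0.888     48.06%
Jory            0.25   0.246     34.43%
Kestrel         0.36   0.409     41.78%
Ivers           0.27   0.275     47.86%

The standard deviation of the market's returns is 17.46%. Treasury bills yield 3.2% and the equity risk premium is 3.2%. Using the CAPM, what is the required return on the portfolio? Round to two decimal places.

6.31%

β_Orrin = 0.888 × 48.06% / 17.46% = 2.4443
β_Jory = 0.246 × 34.43% / 17.46% = 0.4851
β_Kestrel = 0.409 × 41.78% / 17.46% = 0.9787
β_Ivers = 0.275 × 47.86% / 17.46% = 0.7538
β_P = Σ w_i β_i = 0.12×2.4443 + 0.25×0.4851 + 0.36×0.9787 + 0.27×0.7538 = 0.9704
E(R_P) = R_f + β_P × MRP = 3.2% + 0.9704 × 3.2% = 6.31%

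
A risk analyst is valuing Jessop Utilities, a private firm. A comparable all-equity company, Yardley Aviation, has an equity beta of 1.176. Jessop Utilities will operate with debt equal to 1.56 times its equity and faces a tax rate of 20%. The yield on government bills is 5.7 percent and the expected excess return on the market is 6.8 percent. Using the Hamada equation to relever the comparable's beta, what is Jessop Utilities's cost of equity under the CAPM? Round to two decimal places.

23.68%

β_L = β_U × [1 + (1 − t)(D/E)] = 1.176 × [1 + (1 − 0.20) × 1.56]
    = 1.176 × [1 + 0.80 × 1.56] = 1.176 × 2.2480 = 2.6436
E(R) = R_f + β_L × MRP = 5.7% + 2.6436 × 6.8% = 23.68%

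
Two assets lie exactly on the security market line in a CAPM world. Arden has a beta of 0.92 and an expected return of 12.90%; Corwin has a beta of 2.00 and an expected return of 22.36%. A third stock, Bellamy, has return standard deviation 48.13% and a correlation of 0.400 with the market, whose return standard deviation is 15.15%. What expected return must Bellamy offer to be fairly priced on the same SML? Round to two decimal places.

MRP = (22.36% − 12.90%) / (2.00 − 0.92) = 8.7593%
R_f = 12.90% − 0.92 × 8.7593% = 4.8414%
β_Bellamy = ρ·σ_i/σ_m = 0.400 × 48.13 / 15.15 = 1.2708
E(R_Bellamy) = R_f + β × MRP = 4.8414% + 1.2708 × 8.7593% = 15.97%

15.97%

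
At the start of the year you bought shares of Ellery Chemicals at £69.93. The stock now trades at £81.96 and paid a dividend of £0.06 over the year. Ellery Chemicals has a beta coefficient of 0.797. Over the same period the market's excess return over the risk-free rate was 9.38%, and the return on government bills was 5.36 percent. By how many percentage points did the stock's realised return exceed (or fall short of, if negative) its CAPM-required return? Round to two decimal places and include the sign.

Realised HPR = (P1 + D1 − P0) / P0 = (81.96 + 0.06 − 69.93) / 69.93 = 12.09 / 69.93 = 17.2887%
CAPM required = R_f + β·MRP = 5.36% + 0.797 × 9.38% = 12.83586%
α = realised − required = 17.2887% − 12.83586% = +4.45%

+4.45%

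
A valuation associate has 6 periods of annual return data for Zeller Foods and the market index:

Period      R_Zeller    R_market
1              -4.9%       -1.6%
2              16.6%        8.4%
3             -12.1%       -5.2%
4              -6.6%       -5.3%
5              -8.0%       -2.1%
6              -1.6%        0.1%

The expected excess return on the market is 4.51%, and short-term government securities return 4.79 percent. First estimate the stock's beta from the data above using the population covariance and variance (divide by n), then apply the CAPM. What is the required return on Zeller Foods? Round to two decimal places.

13.51%

Mean R_i = (-4.9 + 16.6 − 12.1 − 6.6 − 8.0 − 1.6) / 6 = -2.7667%
Mean R_m = (-1.6 + 8.4 − 5.2 − 5.3 − 2.1 + 0.1) / 6 = -0.9500%
Σ(R_i − R̄_i)(R_m − R̄_m) = 246.0500  ⇒  Cov = 246.0500 / 6 = 41.0083
Σ(R_m − R̄_m)² = 127.2550  ⇒  Var(R_m) = 127.2550 / 6 = 21.2092
β = Cov / Var(R_m) = 41.0083 / 21.2092 = 1.9335
E(R) = R_f + β × MRP = 4.79% + 1.9335 × 4.51% = 13.51%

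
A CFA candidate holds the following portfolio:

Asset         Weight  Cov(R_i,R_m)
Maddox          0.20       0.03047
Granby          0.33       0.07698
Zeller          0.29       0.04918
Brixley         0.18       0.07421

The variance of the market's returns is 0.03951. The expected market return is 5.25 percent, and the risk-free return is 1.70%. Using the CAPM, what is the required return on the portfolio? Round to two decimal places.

β_Maddox = 0.03047 / 0.03951 = 0.7712
β_Granby = 0.07698 / 0.03951 = 1.9484
β_Zeller = 0.04918 / 0.03951 = 1.2447
β_Brixley = 0.07421 / 0.03951 = 1.8783
β_P = Σ w_i β_i = 0.20×0.7712 + 0.33×1.9484 + 0.29×1.2447 + 0.18×1.8783 = 1.4963
MRP = 5.25% − 1.70% = 3.55%
E(R_P) = R_f + β_P × MRP = 1.70% + 1.4963 × 3.55% = 7.01%

7.01%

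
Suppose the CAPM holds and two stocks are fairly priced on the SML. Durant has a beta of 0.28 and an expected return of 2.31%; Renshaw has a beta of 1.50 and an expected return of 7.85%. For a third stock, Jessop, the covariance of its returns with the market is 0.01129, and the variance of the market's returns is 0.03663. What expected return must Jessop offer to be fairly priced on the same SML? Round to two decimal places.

MRP = (7.85% − 2.31%) / (1.50 − 0.28) = 4.5410%
R_f = 2.31% − 0.28 × 4.5410% = 1.0385%
β_Jessop = Cov / Var(R_m) = 0.01129 / 0.03663 = 0.3082
E(R_Jessop) = R_f + β × MRP = 1.0385% + 0.3082 × 4.5410% = 2.44%

2.44%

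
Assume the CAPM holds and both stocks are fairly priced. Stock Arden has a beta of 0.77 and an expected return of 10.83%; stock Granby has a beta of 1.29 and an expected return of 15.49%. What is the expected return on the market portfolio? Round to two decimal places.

12.89%

Both satisfy E(R) = R_f + β·MRP, so the slope of the SML is
MRP = (15.49% − 10.83%) / (1.29 − 0.77) = 4.66% / 0.52 = 8.9615%
R_f = E(R_Arden) − β_Arden·MRP = 10.83% − 0.77 × 8.9615% = 3.9296%
E(R_m) = R_f + MRP = 3.9296% + 8.9615% = 12.89%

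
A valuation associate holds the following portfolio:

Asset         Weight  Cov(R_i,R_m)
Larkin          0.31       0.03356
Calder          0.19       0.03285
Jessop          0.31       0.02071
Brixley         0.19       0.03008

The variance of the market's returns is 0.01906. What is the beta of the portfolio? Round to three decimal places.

1.510

β_Larkin = 0.03356 / 0.01906 = 1.7608
β_Calder = 0.03285 / 0.01906 = 1.7235
β_Jessop = 0.02071 / 0.01906 = 1.0866
β_Brixley = 0.03008 / 0.01906 = 1.5782
β_P = Σ w_i β_i = 0.31×1.7608 + 0.19×1.7235 + 0.31×1.0866 + 0.19×1.5782 = 1.5100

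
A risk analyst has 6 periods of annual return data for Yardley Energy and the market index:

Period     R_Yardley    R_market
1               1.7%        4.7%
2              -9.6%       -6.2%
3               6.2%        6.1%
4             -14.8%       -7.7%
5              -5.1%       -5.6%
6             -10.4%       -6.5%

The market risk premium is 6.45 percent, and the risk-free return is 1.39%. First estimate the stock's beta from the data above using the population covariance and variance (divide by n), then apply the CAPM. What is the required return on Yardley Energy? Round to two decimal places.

9.26%

Mean R_i = (1.7 − 9.6 + 6.2 − 14.8 − 5.1 − 10.4) / 6 = -5.3333%
Mean R_m = (4.7 − 6.2 + 6.1 − 7.7 − 5.6 − 6.5) / 6 = -2.5333%
Σ(R_i − R̄_i)(R_m − R̄_m) = 234.3833  ⇒  Cov = 234.3833 / 6 = 39.0639
Σ(R_m − R̄_m)² = 192.1333  ⇒  Var(R_m) = 192.1333 / 6 = 32.0222
β = Cov / Var(R_m) = 39.0639 / 32.0222 = 1.2199
E(R) = R_f + β × MRP = 1.39% + 1.2199 × 6.45% = 9.26%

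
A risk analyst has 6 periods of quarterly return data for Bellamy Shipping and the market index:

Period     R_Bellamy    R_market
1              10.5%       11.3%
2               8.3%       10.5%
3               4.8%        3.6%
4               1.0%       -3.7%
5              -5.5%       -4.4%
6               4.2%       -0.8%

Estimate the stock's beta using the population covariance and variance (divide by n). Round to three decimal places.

0.736

Mean R_i = (10.5 + 8.3 + 4.8 + 1.0 − 5.5 + 4.2) / 6 = 3.8833%
Mean R_m = (11.3 + 10.5 + 3.6 − 3.7 − 4.4 − 0.8) / 6 = 2.7500%
Σ(R_i − R̄_i)(R_m − R̄_m) = 176.1450  ⇒  Cov = 176.1450 / 6 = 29.3575
Σ(R_m − R̄_m)² = 239.2150  ⇒  Var(R_m) = 239.2150 / 6 = 39.8692
β = Cov / Var(R_m) = 29.3575 / 39.8692 = 0.7363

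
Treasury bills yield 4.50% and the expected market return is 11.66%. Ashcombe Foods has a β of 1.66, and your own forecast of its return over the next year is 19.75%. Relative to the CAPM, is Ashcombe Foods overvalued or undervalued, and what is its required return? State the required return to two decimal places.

Undervalued; required return 16.39%

MRP = 11.66% − 4.50% = 7.16%
Required return = R_f + β·MRP = 4.50% + 1.66 × 7.16% = 16.39%
Forecast 19.75% > required 16.39% → the stock plots above the SML → undervalued.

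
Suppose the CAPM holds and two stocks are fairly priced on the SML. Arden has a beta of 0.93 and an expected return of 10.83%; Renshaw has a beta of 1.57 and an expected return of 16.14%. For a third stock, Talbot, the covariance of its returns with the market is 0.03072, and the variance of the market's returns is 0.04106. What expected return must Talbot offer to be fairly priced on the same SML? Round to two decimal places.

MRP = (16.14% − 10.83%) / (1.57 − 0.93) = 8.2969%
R_f = 10.83% − 0.93 × 8.2969% = 3.1139%
β_Talbot = Cov / Var(R_m) = 0.03072 / 0.04106 = 0.7482
E(R_Talbot) = R_f + β × MRP = 3.1139% + 0.7482 × 8.2969% = 9.32%

9.32%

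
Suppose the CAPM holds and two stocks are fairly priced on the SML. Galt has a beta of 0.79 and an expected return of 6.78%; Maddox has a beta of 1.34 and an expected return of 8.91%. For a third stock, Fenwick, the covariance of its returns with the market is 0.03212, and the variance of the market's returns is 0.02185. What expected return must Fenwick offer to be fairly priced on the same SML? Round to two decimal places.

MRP = (8.91% − 6.78%) / (1.34 − 0.79) = 3.8727%
R_f = 6.78% − 0.79 × 3.8727% = 3.7206%
β_Fenwick = Cov / Var(R_m) = 0.03212 / 0.02185 = 1.4700
E(R_Fenwick) = R_f + β × MRP = 3.7206% + 1.4700 × 3.8727% = 9.41%

9.41%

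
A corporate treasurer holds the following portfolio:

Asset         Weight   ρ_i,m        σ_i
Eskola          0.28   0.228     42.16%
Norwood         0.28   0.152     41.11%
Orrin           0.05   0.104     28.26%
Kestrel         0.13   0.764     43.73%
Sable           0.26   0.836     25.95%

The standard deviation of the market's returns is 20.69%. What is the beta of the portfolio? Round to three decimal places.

0.704

β_Eskola = 0.228 × 42.16% / 20.69% = 0.4646
β_Norwood = 0.152 × 41.11% / 20.69% = 0.3020
β_Orrin = 0.104 × 28.26% / 20.69% = 0.1421
β_Kestrel = 0.764 × 43.73% / 20.69% = 1.6148
β_Sable = 0.836 × 25.95% / 20.69% = 1.0485
β_P = Σ w_i β_i = 0.28×0.4646 + 0.28×0.3020 + 0.05×0.1421 + 0.13×1.6148 + 0.26×1.0485 = 0.7043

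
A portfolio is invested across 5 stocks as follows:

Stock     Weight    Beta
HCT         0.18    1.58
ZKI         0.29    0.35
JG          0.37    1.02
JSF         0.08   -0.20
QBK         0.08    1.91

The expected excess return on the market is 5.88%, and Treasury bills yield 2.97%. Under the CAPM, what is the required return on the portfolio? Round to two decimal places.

8.26%

β_P = Σ w_i β_i = 0.18×1.58 + 0.29×0.35 + 0.37×1.02 + 0.08×-0.20 + 0.08×1.91 = 0.9001
E(R_P) = R_f + β_P × MRP = 2.97% + 0.9001 × 5.88% = 8.26%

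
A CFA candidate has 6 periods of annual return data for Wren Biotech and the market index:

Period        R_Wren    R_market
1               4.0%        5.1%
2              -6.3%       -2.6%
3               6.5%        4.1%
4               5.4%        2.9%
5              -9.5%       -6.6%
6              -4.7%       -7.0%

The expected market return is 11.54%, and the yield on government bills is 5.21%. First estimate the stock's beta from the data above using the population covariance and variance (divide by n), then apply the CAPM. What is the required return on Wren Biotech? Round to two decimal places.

12.56%

Mean R_i = (4.0 − 6.3 + 6.5 + 5.4 − 9.5 − 4.7) / 6 = -0.7667%
Mean R_m = (5.1 − 2.6 + 4.1 + 2.9 − 6.6 − 7.0) / 6 = -0.6833%
Σ(R_i − R̄_i)(R_m − R̄_m) = 171.5467  ⇒  Cov = 171.5467 / 6 = 28.5911
Σ(R_m − R̄_m)² = 147.7483  ⇒  Var(R_m) = 147.7483 / 6 = 24.6247
β = Cov / Var(R_m) = 28.5911 / 24.6247 = 1.1611
MRP = 11.54% − 5.21% = 6.33%
E(R) = R_f + β × MRP = 5.21% + 1.1611 × 6.33% = 12.56%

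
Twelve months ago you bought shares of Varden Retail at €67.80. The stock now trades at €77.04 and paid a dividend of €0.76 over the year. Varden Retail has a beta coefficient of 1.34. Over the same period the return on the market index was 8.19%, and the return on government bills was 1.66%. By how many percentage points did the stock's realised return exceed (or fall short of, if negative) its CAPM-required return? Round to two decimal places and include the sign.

+4.34%

Realised HPR = (P1 + D1 − P0) / P0 = (77.04 + 0.76 − 67.80) / 67.80 = 10.00 / 67.80 = 14.7493%
MRP = 8.19% − 1.66% = 6.53%
CAPM required = R_f + β·MRP = 1.66% + 1.34 × 6.53% = 10.4102%
α = realised − required = 14.7493% − 10.4102% = +4.34%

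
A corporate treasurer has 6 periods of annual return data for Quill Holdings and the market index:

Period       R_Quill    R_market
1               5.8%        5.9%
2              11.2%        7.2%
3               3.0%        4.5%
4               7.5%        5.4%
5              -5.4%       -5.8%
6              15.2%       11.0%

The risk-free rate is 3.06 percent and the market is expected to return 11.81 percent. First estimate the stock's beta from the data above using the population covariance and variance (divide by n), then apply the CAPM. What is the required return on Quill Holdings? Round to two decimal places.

13.69%

Mean R_i = (5.8 + 11.2 + 3.0 + 7.5 − 5.4 + 15.2) / 6 = 6.2167%
Mean R_m = (5.9 + 7.2 + 4.5 + 5.4 − 5.8 + 11.0) / 6 = 4.7000%
Σ(R_i − R̄_i)(R_m − R̄_m) = 192.0700  ⇒  Cov = 192.0700 / 6 = 32.0117
Σ(R_m − R̄_m)² = 158.1600  ⇒  Var(R_m) = 158.1600 / 6 = 26.3600
β = Cov / Var(R_m) = 32.0117 / 26.3600 = 1.2144
MRP = 11.81% − 3.06% = 8.75%
E(R) = R_f + β × MRP = 3.06% + 1.2144 × 8.75% = 13.69%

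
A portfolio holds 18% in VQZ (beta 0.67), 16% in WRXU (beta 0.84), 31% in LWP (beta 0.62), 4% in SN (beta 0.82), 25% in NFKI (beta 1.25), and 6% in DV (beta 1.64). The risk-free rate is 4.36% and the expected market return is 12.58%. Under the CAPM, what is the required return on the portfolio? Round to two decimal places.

β_P = Σ w_i β_i = 0.18×0.67 + 0.16×0.84 + 0.31×0.62 + 0.04×0.82 + 0.25×1.25 + 0.06×1.64 = 0.8909
MRP = 12.58% − 4.36% = 8.22%
E(R_P) = R_f + β_P × MRP = 4.36% + 0.8909 × 8.22% = 11.68%

11.68%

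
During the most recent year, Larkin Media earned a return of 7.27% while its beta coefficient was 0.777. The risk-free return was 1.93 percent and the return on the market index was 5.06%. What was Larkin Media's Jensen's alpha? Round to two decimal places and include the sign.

Market excess return = 5.06% − 1.93% = 3.13%
CAPM benchmark = R_f + β(R_m − R_f) = 1.93% + 0.777 × 3.13% = 4.36201%
α = actual − benchmark = 7.27% − 4.36201% = +2.91%

+2.91%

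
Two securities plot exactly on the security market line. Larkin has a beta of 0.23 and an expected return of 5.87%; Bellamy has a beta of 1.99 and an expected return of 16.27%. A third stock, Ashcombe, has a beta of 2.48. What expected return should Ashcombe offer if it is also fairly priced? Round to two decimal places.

MRP (SML slope) = (16.27% − 5.87%) / (1.99 − 0.23) = 10.40% / 1.76 = 5.9091%
R_f (intercept) = 5.87% − 0.23 × 5.9091% = 4.5109%
E(R_Ashcombe) = R_f + β × MRP = 4.5109% + 2.48 × 5.9091% = 19.17%

19.17%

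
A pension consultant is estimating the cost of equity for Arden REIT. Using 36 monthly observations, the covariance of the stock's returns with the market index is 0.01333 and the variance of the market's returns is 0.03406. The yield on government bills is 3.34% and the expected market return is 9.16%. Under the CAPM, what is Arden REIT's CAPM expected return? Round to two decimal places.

5.62%

β = Cov(R_i, R_m) / Var(R_m) = 0.01333 / 0.03406 = 0.3914
MRP = 9.16% − 3.34% = 5.82%
E(R) = R_f + β × MRP = 3.34% + 0.3914 × 5.82% = 5.62%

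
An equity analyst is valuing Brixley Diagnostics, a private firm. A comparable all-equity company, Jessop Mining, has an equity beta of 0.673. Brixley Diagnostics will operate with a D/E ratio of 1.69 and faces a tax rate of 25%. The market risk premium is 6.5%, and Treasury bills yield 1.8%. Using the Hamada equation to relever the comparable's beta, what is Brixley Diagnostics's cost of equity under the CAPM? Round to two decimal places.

β_L = β_U × [1 + (1 − t)(D/E)] = 0.673 × [1 + (1 − 0.25) × 1.69]
    = 0.673 × [1 + 0.75 × 1.69] = 0.673 × 2.2675 = 1.5260
E(R) = R_f + β_L × MRP = 1.8% + 1.5260 × 6.5% = 11.72%

11.72%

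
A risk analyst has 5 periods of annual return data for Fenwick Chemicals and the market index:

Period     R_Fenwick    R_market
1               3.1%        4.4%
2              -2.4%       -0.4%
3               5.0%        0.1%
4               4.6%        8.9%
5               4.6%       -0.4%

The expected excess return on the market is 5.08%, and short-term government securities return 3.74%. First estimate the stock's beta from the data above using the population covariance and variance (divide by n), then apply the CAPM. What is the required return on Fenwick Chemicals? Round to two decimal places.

5.00%

Mean R_i = (3.1 − 2.4 + 5.0 + 4.6 + 4.6) / 5 = 2.9800%
Mean R_m = (4.4 − 0.4 + 0.1 + 8.9 − 0.4) / 5 = 2.5200%
Σ(R_i − R̄_i)(R_m − R̄_m) = 16.6520  ⇒  Cov = 16.6520 / 5 = 3.3304
Σ(R_m − R̄_m)² = 67.1480  ⇒  Var(R_m) = 67.1480 / 5 = 13.4296
β = Cov / Var(R_m) = 3.3304 / 13.4296 = 0.2480
E(R) = R_f + β × MRP = 3.74% + 0.2480 × 5.08% = 5.00%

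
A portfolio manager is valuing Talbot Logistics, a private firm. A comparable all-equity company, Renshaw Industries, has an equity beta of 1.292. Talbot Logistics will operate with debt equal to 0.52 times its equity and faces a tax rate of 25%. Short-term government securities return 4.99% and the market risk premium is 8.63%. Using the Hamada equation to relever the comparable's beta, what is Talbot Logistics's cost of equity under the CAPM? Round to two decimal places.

20.49%

β_L = β_U × [1 + (1 − t)(D/E)] = 1.292 × [1 + (1 − 0.25) × 0.52]
    = 1.292 × [1 + 0.75 × 0.52] = 1.292 × 1.3900 = 1.7959
E(R) = R_f + β_L × MRP = 4.99% + 1.7959 × 8.63% = 20.49%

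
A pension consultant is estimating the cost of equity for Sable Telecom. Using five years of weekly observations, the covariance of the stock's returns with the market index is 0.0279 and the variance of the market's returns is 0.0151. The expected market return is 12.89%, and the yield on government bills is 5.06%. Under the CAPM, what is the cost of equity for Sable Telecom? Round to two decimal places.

β = Cov(R_i, R_m) / Var(R_m) = 0.0279 / 0.0151 = 1.8477
MRP = 12.89% − 5.06% = 7.83%
E(R) = R_f + β × MRP = 5.06% + 1.8477 × 7.83% = 19.53%

19.53%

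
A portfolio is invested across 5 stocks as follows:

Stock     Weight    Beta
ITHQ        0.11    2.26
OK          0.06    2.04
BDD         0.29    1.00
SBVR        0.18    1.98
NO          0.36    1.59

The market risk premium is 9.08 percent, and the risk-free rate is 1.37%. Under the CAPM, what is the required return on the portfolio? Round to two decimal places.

β_P = Σ w_i β_i = 0.11×2.26 + 0.06×2.04 + 0.29×1.00 + 0.18×1.98 + 0.36×1.59 = 1.5898
E(R_P) = R_f + β_P × MRP = 1.37% + 1.5898 × 9.08% = 15.81%

15.81%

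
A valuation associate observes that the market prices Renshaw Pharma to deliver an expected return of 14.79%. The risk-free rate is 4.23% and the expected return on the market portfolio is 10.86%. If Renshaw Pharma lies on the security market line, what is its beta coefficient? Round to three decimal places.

1.593

MRP = 10.86% − 4.23% = 6.63%
β = (E(R) − R_f) / MRP = (14.79% − 4.23%) / 6.63% = 10.56% / 6.63% = 1.593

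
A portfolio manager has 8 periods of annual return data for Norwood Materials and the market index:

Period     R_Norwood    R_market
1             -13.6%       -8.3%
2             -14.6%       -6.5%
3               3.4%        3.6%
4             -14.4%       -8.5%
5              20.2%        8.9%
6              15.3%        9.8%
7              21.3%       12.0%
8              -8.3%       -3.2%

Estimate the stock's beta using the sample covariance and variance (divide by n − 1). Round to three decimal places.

Mean R_i = (-13.6 − 14.6 + 3.4 − 14.4 + 20.2 + 15.3 + 21.3 − 8.3) / 8 = 1.1625%
Mean R_m = (-8.3 − 6.5 + 3.6 − 8.5 + 8.9 + 9.8 + 12.0 − 3.2) / 8 = 0.9750%
Σ(R_i − R̄_i)(R_m − R̄_m) = 945.2325  ⇒  Cov = 945.2325 / 7 = 135.0332
Σ(R_m − R̄_m)² = 518.2350  ⇒  Var(R_m) = 518.2350 / 7 = 74.0336
β = Cov / Var(R_m) = 135.0332 / 74.0336 = 1.8239

1.824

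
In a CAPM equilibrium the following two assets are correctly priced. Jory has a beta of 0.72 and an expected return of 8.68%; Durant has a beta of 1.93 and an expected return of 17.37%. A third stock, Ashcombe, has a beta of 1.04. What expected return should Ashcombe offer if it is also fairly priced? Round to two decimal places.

MRP (SML slope) = (17.37% − 8.68%) / (1.93 − 0.72) = 8.69% / 1.21 = 7.1818%
R_f (intercept) = 8.68% − 0.72 × 7.1818% = 3.5091%
E(R_Ashcombe) = R_f + β × MRP = 3.5091% + 1.04 × 7.1818% = 10.98%

10.98%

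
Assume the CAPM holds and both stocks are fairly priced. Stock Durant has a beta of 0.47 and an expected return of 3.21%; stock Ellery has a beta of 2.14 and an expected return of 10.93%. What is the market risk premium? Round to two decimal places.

Both satisfy E(R) = R_f + β·MRP, so the slope of the SML is
MRP = (10.93% − 3.21%) / (2.14 − 0.47) = 7.72% / 1.67 = 4.6228%

4.62%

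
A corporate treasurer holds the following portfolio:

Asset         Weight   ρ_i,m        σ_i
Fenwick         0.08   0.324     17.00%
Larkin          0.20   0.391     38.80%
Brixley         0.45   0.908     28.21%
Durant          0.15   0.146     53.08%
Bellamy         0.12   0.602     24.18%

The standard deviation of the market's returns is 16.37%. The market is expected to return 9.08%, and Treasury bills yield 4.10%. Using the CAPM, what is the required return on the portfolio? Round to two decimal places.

β_Fenwick = 0.324 × 17.00% / 16.37% = 0.3365
β_Larkin = 0.391 × 38.80% / 16.37% = 0.9267
β_Brixley = 0.908 × 28.21% / 16.37% = 1.5647
β_Durant = 0.146 × 53.08% / 16.37% = 0.4734
β_Bellamy = 0.602 × 24.18% / 16.37% = 0.8892
β_P = Σ w_i β_i = 0.08×0.3365 + 0.20×0.9267 + 0.45×1.5647 + 0.15×0.4734 + 0.12×0.8892 = 1.0941
MRP = 9.08% − 4.10% = 4.98%
E(R_P) = R_f + β_P × MRP = 4.10% + 1.0941 × 4.98% = 9.55%

9.55%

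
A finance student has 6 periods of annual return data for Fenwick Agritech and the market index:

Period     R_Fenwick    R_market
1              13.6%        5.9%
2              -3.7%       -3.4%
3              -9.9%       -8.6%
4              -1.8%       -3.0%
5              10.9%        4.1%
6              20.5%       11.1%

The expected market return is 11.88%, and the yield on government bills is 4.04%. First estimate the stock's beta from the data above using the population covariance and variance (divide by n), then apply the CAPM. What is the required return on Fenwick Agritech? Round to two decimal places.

Mean R_i = (13.6 − 3.7 − 9.9 − 1.8 + 10.9 + 20.5) / 6 = 4.9333%
Mean R_m = (5.9 − 3.4 − 8.6 − 3.0 + 4.1 + 11.1) / 6 = 1.0167%
Σ(R_i − R̄_i)(R_m − R̄_m) = 425.5067  ⇒  Cov = 425.5067 / 6 = 70.9178
Σ(R_m − R̄_m)² = 263.1483  ⇒  Var(R_m) = 263.1483 / 6 = 43.8581
β = Cov / Var(R_m) = 70.9178 / 43.8581 = 1.6170
MRP = 11.88% − 4.04% = 7.84%
E(R) = R_f + β × MRP = 4.04% + 1.6170 × 7.84% = 16.72%

16.72%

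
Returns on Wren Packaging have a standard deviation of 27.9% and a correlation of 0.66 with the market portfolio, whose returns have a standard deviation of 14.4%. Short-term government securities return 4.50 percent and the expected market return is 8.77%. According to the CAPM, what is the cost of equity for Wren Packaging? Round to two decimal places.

9.96%

β = ρ × σ_i / σ_m = 0.66 × 27.9% / 14.4% = 1.2788
MRP = 8.77% − 4.50% = 4.27%
E(R) = 4.50% + 1.2788 × 4.27% = 9.96%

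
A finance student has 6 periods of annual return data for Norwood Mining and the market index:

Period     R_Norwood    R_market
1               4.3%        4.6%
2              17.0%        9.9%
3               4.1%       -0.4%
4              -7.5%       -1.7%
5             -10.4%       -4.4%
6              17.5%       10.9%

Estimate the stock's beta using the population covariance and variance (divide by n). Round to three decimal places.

1.777

Mean R_i = (4.3 + 17.0 + 4.1 − 7.5 − 10.4 + 17.5) / 6 = 4.1667%
Mean R_m = (4.6 + 9.9 − 0.4 − 1.7 − 4.4 + 10.9) / 6 = 3.1500%
Σ(R_i − R̄_i)(R_m − R̄_m) = 356.9500  ⇒  Cov = 356.9500 / 6 = 59.4917
Σ(R_m − R̄_m)² = 200.8550  ⇒  Var(R_m) = 200.8550 / 6 = 33.4758
β = Cov / Var(R_m) = 59.4917 / 33.4758 = 1.7772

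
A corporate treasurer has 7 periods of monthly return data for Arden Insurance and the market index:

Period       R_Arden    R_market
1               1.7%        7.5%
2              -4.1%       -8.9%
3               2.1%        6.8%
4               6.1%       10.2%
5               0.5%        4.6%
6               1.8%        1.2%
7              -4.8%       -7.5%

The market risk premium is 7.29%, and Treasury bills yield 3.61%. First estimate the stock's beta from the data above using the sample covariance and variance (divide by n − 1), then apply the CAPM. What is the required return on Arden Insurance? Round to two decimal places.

Mean R_i = (1.7 − 4.1 + 2.1 + 6.1 + 0.5 + 1.8 − 4.8) / 7 = 0.4714%
Mean R_m = (7.5 − 8.9 + 6.8 + 10.2 + 4.6 + 1.2 − 7.5) / 7 = 1.9857%
Σ(R_i − R̄_i)(R_m − R̄_m) = 159.6471  ⇒  Cov = 159.6471 / 6 = 26.6079
Σ(R_m − R̄_m)² = 336.9886  ⇒  Var(R_m) = 336.9886 / 6 = 56.1648
β = Cov / Var(R_m) = 26.6079 / 56.1648 = 0.4737
E(R) = R_f + β × MRP = 3.61% + 0.4737 × 7.29% = 7.06%

7.06%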